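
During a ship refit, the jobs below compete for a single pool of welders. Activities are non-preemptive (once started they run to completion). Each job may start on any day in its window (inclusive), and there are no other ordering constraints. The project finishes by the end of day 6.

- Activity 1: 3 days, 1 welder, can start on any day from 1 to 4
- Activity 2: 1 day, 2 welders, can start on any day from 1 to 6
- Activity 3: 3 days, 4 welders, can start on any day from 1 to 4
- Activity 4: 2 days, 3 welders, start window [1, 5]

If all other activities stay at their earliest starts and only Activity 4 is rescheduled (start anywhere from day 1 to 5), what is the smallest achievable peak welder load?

7

Activity 4@1: d1:10  d2:8  d3:5  d4:0  d5:0  d6:0 → peak 10
Activity 4@2: d1:7  d2:8  d3:8  d4:0  d5:0  d6:0 → peak 8
Activity 4@3: d1:7  d2:5  d3:8  d4:3  d5:0  d6:0 → peak 8
Activity 4@4: d1:7  d2:5  d3:5  d4:3  d5:3  d6:0 → peak 7
Activity 4@5: d1:7  d2:5  d3:5  d4:0  d5:3  d6:3 → peak 7
Best is Activity 4@4, peak 7.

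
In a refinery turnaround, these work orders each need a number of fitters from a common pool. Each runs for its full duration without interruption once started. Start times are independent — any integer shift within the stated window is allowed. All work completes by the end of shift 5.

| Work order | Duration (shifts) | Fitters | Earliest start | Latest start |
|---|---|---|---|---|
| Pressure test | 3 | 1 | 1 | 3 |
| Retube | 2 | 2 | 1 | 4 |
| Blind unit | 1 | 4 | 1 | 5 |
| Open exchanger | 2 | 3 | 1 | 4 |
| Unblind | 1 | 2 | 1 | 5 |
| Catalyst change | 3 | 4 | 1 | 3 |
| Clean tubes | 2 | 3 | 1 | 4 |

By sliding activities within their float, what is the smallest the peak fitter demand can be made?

8

Early-start (Pressure test@1, Retube@1, Blind unit@1, Open exchanger@1, Unblind@1, Catalyst change@1, Clean tubes@1) gives peak 19: s1:19  s2:13  s3:5  s4:0  s5:0.
Shift Open exchanger→2, Unblind→2, Catalyst change→3, Clean tubes→4.
Schedule Pressure test@1, Retube@1, Blind unit@1, Open exchanger@2, Unblind@2, Catalyst change@3, Clean tubes@4: s1:7  s2:8  s3:8  s4:7  s5:7 — peak 8.
Total fitter-shifts = 37 over 5 shifts ⇒ peak ≥ ⌈37/5⌉ = 8, so 8 is optimal.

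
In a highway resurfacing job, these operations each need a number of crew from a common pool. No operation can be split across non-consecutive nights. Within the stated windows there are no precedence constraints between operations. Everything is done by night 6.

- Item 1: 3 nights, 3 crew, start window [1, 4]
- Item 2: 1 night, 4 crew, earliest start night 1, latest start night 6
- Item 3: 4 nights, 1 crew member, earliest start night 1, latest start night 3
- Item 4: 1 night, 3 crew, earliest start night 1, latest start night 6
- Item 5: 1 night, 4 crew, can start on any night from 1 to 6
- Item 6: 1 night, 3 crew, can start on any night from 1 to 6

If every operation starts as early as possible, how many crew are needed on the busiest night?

18

Early-start schedule: Item 1@1, Item 2@1, Item 3@1, Item 4@1, Item 5@1, Item 6@1.
Load per night: night 1: 18, night 2: 4, night 3: 4, night 4: 1, night 5: 0, night 6: 0.
Peak is 18.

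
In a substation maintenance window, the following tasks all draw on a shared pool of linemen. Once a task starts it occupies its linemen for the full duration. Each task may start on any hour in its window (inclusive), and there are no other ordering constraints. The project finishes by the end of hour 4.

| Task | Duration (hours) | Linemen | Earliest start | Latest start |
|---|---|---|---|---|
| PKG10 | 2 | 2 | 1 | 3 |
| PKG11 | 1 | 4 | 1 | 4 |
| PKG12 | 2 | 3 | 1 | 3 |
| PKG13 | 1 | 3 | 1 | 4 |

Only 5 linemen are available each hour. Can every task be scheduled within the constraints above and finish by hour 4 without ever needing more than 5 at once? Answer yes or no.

Schedule PKG10@1, PKG11@3, PKG12@1, PKG13@4: h1:5  h2:5  h3:4  h4:3 — peak 5 ≤ 5.

yes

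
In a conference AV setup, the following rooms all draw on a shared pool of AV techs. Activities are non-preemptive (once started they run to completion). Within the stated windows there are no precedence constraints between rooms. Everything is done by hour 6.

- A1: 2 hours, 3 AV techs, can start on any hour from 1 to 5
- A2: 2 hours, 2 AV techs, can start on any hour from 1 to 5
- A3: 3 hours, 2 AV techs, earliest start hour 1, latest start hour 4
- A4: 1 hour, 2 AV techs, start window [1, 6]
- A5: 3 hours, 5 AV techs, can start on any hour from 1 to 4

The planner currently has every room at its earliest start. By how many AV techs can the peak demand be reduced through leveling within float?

7

Early-start peak: h1:14  h2:12  h3:7  h4:0  h5:0  h6:0 ⇒ 14.
Leveled (A1@1, A2@1, A3@1, A4@3, A5@4): h1:7  h2:7  h3:4  h4:5  h5:5  h6:5 ⇒ 7.
Reduction 14 − 7 = 7.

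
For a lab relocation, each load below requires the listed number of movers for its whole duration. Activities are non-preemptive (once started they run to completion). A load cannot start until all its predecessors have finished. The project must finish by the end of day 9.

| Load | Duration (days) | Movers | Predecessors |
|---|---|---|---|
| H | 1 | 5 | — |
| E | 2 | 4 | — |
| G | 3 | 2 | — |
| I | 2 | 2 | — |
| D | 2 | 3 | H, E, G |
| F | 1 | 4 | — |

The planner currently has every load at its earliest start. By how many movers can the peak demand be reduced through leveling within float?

Early-start peak: d1:17  d2:8  d3:2  d4:3  d5:3  d6:0  d7:0  d8:0  d9:0 ⇒ 17.
Leveled (H@1, E@2, G@4, I@4, D@7, F@9): d1:5  d2:4  d3:4  d4:4  d5:4  d6:2  d7:3  d8:3  d9:4 ⇒ 5.
Reduction 17 − 5 = 12.

12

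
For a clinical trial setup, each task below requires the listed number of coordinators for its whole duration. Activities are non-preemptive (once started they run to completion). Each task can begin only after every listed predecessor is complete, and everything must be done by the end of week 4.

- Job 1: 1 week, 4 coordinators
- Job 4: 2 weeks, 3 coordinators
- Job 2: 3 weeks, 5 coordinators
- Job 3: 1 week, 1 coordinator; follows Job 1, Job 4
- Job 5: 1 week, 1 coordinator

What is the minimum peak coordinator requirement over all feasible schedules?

8

Early-start (Job 1@1, Job 4@1, Job 2@1, Job 3@3, Job 5@1) gives peak 13: w1:13  w2:8  w3:6  w4:0.
Shift Job 2→2.
Schedule Job 1@1, Job 4@1, Job 2@2, Job 3@3, Job 5@1: w1:8  w2:8  w3:6  w4:5 — peak 8.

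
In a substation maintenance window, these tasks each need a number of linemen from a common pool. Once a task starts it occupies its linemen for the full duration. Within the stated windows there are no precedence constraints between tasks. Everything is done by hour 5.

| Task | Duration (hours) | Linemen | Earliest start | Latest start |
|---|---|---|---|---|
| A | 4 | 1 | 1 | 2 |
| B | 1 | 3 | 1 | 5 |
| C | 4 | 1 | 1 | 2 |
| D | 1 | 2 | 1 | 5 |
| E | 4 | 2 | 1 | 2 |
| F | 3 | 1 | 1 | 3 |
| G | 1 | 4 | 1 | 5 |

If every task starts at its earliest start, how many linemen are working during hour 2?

At early start, hour 2 has: A, C, E, F.
Demand: 1 + 1 + 2 + 1 = 5.

5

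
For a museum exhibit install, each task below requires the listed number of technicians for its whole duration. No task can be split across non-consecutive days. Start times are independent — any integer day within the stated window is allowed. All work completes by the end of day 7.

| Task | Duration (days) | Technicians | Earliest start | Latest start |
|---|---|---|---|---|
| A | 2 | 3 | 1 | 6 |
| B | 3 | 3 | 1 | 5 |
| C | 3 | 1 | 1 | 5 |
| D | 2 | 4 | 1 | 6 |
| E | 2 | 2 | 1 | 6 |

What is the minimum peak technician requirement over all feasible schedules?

Early-start (A@1, B@1, C@1, D@1, E@1) gives peak 13: d1:13  d2:13  d3:4  d4:0  d5:0  d6:0  d7:0.
Shift B→3, D→6, E→4.
Schedule A@1, B@3, C@1, D@6, E@4: d1:4  d2:4  d3:4  d4:5  d5:5  d6:4  d7:4 — peak 5.
Total technician-days = 30 over 7 days ⇒ peak ≥ ⌈30/7⌉ = 5, so 5 is optimal.

5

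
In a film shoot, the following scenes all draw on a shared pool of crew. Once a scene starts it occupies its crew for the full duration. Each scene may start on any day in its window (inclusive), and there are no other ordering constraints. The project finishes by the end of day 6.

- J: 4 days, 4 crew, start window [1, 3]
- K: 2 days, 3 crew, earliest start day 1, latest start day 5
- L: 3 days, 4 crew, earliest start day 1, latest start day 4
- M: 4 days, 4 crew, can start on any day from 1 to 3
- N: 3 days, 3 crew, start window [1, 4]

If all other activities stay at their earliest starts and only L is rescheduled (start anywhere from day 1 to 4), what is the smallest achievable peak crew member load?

14

L@1: d1:18  d2:18  d3:15  d4:8  d5:0  d6:0 → peak 18
L@2: d1:14  d2:18  d3:15  d4:12  d5:0  d6:0 → peak 18
L@3: d1:14  d2:14  d3:15  d4:12  d5:4  d6:0 → peak 15
L@4: d1:14  d2:14  d3:11  d4:12  d5:4  d6:4 → peak 14
Best is L@4, peak 14.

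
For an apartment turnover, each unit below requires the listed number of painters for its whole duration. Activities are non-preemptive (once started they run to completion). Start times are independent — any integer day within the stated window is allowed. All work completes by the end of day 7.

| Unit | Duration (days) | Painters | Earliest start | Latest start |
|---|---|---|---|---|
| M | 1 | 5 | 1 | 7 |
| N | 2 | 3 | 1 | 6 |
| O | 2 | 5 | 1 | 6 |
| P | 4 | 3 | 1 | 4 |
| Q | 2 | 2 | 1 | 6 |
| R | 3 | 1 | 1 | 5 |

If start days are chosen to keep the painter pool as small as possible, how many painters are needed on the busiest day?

6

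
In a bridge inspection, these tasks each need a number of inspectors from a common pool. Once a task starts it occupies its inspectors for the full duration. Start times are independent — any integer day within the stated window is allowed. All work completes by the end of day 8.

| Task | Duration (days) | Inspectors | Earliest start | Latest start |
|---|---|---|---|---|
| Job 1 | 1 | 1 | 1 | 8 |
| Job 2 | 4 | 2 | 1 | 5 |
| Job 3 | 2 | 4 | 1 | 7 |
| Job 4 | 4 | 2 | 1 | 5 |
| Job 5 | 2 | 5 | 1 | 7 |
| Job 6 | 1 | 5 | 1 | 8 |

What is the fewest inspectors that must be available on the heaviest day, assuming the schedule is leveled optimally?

7

Early-start (Job 1@1, Job 2@1, Job 3@1, Job 4@1, Job 5@1, Job 6@1) gives peak 19: d1:19  d2:13  d3:4  d4:4  d5:0  d6:0  d7:0  d8:0.
Shift Job 4→3, Job 5→5, Job 6→7.
Schedule Job 1@1, Job 2@1, Job 3@1, Job 4@3, Job 5@5, Job 6@7: d1:7  d2:6  d3:4  d4:4  d5:7  d6:7  d7:5  d8:0 — peak 7.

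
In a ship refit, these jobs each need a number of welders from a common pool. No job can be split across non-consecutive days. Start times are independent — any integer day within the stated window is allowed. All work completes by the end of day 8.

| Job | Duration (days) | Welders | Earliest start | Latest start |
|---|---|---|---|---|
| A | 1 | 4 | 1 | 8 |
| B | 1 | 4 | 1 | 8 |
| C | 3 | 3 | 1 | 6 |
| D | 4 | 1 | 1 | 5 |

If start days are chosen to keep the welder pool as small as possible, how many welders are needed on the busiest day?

4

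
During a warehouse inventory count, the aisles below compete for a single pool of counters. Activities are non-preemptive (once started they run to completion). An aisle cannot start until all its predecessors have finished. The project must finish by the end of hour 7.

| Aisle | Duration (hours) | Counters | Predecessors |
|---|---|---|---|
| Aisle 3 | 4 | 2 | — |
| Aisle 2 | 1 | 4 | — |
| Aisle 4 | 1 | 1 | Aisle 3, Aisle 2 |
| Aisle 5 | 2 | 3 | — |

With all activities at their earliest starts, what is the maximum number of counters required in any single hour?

Early-start schedule: Aisle 3@1, Aisle 2@1, Aisle 4@5, Aisle 5@1.
Load per hour: hour 1: 9, hour 2: 5, hour 3: 2, hour 4: 2, hour 5: 1, hour 6: 0, hour 7: 0.
Peak is 9.

9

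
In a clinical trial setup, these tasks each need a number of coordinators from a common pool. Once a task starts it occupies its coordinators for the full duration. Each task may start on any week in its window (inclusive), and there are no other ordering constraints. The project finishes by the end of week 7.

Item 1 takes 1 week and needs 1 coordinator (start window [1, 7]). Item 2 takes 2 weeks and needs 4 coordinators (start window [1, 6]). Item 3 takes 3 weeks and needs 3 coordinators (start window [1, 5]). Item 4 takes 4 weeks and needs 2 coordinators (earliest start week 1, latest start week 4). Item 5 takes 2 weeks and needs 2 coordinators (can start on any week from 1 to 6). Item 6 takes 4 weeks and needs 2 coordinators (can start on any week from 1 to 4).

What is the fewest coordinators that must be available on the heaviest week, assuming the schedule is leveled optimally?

Early-start (Item 1@1, Item 2@1, Item 3@1, Item 4@1, Item 5@1, Item 6@1) gives peak 14: w1:14  w2:13  w3:7  w4:4  w5:0  w6:0  w7:0.
Shift Item 2→6, Item 5→4, Item 6→4.
Schedule Item 1@1, Item 2@6, Item 3@1, Item 4@1, Item 5@4, Item 6@4: w1:6  w2:5  w3:5  w4:6  w5:4  w6:6  w7:6 — peak 6.
Total coordinator-weeks = 38 over 7 weeks ⇒ peak ≥ ⌈38/7⌉ = 6, so 6 is optimal.

6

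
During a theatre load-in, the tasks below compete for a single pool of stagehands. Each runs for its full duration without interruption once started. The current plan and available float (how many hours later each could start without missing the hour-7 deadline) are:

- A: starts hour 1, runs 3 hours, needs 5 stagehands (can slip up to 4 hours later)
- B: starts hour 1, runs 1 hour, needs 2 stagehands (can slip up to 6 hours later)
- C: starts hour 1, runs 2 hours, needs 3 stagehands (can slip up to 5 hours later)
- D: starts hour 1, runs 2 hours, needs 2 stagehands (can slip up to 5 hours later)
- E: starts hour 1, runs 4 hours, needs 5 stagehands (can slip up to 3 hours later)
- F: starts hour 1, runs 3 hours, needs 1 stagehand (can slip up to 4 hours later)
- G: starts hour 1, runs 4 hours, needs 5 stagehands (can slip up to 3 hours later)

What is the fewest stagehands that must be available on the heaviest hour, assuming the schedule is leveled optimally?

11

Early-start (A@1, B@1, C@1, D@1, E@1, F@1, G@1) gives peak 23: h1:23  h2:21  h3:16  h4:10  h5:0  h6:0  h7:0.
Shift D→2, E→4, G→4.
Schedule A@1, B@1, C@1, D@2, E@4, F@1, G@4: h1:11  h2:11  h3:8  h4:10  h5:10  h6:10  h7:10 — peak 11.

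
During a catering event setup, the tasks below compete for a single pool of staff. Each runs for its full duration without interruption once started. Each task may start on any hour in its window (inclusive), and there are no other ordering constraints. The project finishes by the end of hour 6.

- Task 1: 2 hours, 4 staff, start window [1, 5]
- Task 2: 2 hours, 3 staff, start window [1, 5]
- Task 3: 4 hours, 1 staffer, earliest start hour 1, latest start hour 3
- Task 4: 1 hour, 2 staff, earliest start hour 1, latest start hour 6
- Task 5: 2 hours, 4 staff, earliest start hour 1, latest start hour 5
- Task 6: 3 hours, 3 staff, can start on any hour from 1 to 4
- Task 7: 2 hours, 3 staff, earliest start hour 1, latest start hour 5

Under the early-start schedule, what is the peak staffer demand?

20

Early-start schedule: Task 1@1, Task 2@1, Task 3@1, Task 4@1, Task 5@1, Task 6@1, Task 7@1.
Load per hour: hour 1: 20, hour 2: 18, hour 3: 4, hour 4: 1, hour 5: 0, hour 6: 0.
Peak is 20.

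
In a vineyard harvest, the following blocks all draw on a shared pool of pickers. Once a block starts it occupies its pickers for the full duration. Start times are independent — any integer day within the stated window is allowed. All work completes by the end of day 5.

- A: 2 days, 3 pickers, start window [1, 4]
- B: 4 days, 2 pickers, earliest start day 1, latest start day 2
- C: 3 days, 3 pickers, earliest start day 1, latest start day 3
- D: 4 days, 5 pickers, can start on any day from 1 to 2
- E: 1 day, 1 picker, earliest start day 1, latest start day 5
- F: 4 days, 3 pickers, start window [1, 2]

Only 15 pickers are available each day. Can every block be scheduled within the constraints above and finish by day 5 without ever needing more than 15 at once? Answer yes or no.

yes

Schedule A@1, B@1, C@3, D@1, E@1, F@2: d1:11  d2:13  d3:13  d4:13  d5:6 — peak 13 ≤ 15.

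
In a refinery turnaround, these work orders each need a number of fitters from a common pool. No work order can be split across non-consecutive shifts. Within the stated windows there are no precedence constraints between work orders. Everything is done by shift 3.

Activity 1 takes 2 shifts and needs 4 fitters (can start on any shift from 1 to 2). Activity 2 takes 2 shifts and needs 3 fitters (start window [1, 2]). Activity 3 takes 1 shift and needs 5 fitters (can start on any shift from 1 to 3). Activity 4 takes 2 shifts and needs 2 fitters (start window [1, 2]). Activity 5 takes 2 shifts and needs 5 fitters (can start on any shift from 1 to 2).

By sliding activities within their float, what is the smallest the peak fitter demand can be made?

14

Early-start (Activity 1@1, Activity 2@1, Activity 3@1, Activity 4@1, Activity 5@1) gives peak 19: s1:19  s2:14  s3:0.
Shift Activity 5→2.
Schedule Activity 1@1, Activity 2@1, Activity 3@1, Activity 4@1, Activity 5@2: s1:14  s2:14  s3:5 — peak 14.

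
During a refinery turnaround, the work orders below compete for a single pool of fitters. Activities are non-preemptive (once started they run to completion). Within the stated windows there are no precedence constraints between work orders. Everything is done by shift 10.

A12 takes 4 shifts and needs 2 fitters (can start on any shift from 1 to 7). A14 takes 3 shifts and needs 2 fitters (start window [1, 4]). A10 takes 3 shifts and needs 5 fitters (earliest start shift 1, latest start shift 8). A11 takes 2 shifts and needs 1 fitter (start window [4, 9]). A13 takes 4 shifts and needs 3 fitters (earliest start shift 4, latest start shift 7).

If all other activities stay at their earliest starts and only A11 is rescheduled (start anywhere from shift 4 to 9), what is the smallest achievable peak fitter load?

9

A11@4: s1:9  s2:9  s3:9  s4:6  s5:4  s6:3  s7:3  s8:0  s9:0  s10:0 → peak 9
A11@5: s1:9  s2:9  s3:9  s4:5  s5:4  s6:4  s7:3  s8:0  s9:0  s10:0 → peak 9
A11@6: s1:9  s2:9  s3:9  s4:5  s5:3  s6:4  s7:4  s8:0  s9:0  s10:0 → peak 9
A11@7: s1:9  s2:9  s3:9  s4:5  s5:3  s6:3  s7:4  s8:1  s9:0  s10:0 → peak 9
A11@8: s1:9  s2:9  s3:9  s4:5  s5:3  s6:3  s7:3  s8:1  s9:1  s10:0 → peak 9
A11@9: s1:9  s2:9  s3:9  s4:5  s5:3  s6:3  s7:3  s8:0  s9:1  s10:1 → peak 9
Best is A11@4, peak 9.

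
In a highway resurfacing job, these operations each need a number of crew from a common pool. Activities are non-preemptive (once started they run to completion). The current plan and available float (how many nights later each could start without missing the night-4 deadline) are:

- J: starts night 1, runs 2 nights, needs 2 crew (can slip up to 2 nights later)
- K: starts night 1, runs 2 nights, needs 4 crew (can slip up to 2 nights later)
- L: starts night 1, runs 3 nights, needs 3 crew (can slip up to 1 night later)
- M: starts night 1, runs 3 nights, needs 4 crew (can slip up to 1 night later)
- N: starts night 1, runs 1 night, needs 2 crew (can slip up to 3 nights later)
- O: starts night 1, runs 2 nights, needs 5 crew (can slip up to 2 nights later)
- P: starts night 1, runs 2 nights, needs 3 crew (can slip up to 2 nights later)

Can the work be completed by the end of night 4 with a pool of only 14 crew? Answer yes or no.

Schedule J@1, K@3, L@1, M@1, N@4, O@1, P@3: n1:14  n2:14  n3:14  n4:9 — peak 14 ≤ 14.

yes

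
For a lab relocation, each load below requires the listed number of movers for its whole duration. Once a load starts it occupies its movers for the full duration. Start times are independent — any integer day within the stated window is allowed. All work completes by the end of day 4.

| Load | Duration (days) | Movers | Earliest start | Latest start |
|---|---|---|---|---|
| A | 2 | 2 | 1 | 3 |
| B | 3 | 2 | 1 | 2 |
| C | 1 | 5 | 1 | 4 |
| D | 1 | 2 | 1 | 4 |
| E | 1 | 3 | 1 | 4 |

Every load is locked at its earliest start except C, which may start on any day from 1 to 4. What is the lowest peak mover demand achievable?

C@1: d1:14  d2:4  d3:2  d4:0 → peak 14
C@2: d1:9  d2:9  d3:2  d4:0 → peak 9
C@3: d1:9  d2:4  d3:7  d4:0 → peak 9
C@4: d1:9  d2:4  d3:2  d4:5 → peak 9
Best is C@2, peak 9.

9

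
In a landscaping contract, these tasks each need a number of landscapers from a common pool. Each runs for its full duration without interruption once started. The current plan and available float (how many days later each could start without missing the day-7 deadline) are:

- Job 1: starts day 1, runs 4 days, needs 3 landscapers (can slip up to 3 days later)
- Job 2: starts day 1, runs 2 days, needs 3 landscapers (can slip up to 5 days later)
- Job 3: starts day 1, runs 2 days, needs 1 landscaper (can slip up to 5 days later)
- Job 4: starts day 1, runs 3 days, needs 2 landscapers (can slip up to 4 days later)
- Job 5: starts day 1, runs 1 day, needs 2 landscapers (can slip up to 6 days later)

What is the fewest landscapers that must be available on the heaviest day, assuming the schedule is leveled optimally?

5

Early-start (Job 1@1, Job 2@1, Job 3@1, Job 4@1, Job 5@1) gives peak 11: d1:11  d2:9  d3:5  d4:3  d5:0  d6:0  d7:0.
Shift Job 2→5, Job 4→3, Job 5→6.
Schedule Job 1@1, Job 2@5, Job 3@1, Job 4@3, Job 5@6: d1:4  d2:4  d3:5  d4:5  d5:5  d6:5  d7:0 — peak 5.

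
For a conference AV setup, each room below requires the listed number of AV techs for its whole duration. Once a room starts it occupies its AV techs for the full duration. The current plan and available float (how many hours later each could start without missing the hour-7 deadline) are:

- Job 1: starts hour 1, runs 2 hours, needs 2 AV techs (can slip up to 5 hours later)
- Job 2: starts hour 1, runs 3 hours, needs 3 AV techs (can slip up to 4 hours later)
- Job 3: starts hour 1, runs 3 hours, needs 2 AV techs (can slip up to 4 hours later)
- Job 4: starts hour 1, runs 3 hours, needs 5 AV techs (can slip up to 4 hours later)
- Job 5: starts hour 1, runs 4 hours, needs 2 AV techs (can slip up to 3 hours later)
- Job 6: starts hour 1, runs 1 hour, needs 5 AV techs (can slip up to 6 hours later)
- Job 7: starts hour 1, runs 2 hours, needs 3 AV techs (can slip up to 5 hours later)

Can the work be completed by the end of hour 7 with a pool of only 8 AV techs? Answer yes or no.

The minimum achievable peak is 9; 8 < 9, so no feasible schedule stays within the cap.

no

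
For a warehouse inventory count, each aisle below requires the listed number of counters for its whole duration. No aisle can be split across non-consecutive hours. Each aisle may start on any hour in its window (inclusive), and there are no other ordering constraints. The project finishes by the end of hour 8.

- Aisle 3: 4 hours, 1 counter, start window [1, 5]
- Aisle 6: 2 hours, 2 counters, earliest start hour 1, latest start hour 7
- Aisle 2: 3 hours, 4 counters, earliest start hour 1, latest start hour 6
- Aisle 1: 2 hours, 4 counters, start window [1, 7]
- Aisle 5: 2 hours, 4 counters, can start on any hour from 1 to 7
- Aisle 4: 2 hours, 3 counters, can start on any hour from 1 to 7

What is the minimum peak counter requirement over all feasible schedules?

Early-start (Aisle 3@1, Aisle 6@1, Aisle 2@1, Aisle 1@1, Aisle 5@1, Aisle 4@1) gives peak 18: h1:18  h2:18  h3:5  h4:1  h5:0  h6:0  h7:0  h8:0.
Shift Aisle 1→4, Aisle 5→6, Aisle 4→5.
Schedule Aisle 3@1, Aisle 6@1, Aisle 2@1, Aisle 1@4, Aisle 5@6, Aisle 4@5: h1:7  h2:7  h3:5  h4:5  h5:7  h6:7  h7:4  h8:0 — peak 7.

7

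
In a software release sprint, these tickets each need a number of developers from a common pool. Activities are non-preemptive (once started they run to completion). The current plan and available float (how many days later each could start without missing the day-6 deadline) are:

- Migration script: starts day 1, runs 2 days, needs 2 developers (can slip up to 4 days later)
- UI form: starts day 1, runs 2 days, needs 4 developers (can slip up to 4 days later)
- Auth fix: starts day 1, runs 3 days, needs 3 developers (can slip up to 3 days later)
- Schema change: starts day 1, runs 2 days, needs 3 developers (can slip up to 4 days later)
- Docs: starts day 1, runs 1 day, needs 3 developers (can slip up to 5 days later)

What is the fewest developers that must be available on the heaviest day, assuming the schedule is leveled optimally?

Early-start (Migration script@1, UI form@1, Auth fix@1, Schema change@1, Docs@1) gives peak 15: d1:15  d2:12  d3:3  d4:0  d5:0  d6:0.
Shift Auth fix→3, Schema change→3, Docs→5.
Schedule Migration script@1, UI form@1, Auth fix@3, Schema change@3, Docs@5: d1:6  d2:6  d3:6  d4:6  d5:6  d6:0 — peak 6.

6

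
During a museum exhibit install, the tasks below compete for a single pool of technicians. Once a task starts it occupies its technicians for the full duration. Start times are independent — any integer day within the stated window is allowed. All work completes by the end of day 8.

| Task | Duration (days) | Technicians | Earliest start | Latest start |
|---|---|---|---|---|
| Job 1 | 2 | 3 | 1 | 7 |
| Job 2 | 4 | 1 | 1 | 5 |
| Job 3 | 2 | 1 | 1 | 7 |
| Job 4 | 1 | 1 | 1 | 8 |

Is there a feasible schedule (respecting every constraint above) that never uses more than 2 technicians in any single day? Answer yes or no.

no

The minimum achievable peak is 3; 2 < 3, so no feasible schedule stays within the cap.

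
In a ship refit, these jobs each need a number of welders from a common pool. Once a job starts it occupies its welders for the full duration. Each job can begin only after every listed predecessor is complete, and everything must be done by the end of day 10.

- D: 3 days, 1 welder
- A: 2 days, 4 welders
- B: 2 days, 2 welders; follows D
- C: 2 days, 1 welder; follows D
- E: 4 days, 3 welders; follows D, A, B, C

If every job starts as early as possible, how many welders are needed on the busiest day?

5

Early-start schedule: D@1, A@1, B@4, C@4, E@6.
Load per day: day 1: 5, day 2: 5, day 3: 1, day 4: 3, day 5: 3, day 6: 3, day 7: 3, day 8: 3, day 9: 3, day 10: 0.
Peak is 5.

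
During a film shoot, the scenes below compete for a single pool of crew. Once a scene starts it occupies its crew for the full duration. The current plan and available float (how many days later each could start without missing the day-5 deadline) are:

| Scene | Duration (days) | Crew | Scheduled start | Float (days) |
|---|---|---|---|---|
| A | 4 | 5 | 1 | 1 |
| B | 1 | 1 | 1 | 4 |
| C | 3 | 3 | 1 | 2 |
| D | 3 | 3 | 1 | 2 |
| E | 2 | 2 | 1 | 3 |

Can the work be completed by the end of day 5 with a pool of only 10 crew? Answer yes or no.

no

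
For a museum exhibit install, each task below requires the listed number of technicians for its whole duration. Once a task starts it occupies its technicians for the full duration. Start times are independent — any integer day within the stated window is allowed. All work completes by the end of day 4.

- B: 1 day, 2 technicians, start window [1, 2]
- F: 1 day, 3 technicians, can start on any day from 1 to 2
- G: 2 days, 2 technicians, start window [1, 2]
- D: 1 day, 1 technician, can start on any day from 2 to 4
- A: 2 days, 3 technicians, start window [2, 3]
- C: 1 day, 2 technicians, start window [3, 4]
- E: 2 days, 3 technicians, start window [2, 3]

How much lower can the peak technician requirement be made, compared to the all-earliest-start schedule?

Early-start peak: d1:7  d2:9  d3:8  d4:0 ⇒ 9.
Leveled (B@1, F@1, G@1, D@2, A@2, C@4, E@3): d1:7  d2:6  d3:6  d4:5 ⇒ 7.
Reduction 9 − 7 = 2.

2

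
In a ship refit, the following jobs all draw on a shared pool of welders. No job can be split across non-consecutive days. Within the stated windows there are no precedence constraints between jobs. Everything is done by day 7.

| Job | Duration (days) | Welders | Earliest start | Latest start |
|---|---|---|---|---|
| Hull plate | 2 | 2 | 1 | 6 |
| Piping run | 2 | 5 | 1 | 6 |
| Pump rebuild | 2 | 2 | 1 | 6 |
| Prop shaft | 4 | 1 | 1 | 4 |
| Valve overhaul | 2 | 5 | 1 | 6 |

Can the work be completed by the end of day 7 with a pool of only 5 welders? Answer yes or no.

no

The minimum achievable peak is 6; 5 < 6, so no feasible schedule stays within the cap.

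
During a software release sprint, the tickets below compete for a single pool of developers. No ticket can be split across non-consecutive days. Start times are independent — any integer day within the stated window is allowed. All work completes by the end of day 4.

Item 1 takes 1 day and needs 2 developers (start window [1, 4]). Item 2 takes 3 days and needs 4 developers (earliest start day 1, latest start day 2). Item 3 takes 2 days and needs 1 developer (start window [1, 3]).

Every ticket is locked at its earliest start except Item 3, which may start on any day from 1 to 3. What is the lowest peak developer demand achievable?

6

Item 3@1: d1:7  d2:5  d3:4  d4:0 → peak 7
Item 3@2: d1:6  d2:5  d3:5  d4:0 → peak 6
Item 3@3: d1:6  d2:4  d3:5  d4:1 → peak 6
Best is Item 3@2, peak 6.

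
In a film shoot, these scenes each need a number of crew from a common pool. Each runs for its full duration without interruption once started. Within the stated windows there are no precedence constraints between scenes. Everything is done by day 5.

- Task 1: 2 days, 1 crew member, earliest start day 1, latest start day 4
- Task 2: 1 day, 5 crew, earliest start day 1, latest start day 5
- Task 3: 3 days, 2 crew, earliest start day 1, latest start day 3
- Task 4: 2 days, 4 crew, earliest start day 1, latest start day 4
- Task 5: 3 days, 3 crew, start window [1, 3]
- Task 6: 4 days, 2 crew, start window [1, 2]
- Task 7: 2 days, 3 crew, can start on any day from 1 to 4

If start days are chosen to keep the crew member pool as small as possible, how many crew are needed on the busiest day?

10

Early-start (Task 1@1, Task 2@1, Task 3@1, Task 4@1, Task 5@1, Task 6@1, Task 7@1) gives peak 20: d1:20  d2:15  d3:7  d4:2  d5:0.
Shift Task 4→4, Task 5→3, Task 7→2.
Schedule Task 1@1, Task 2@1, Task 3@1, Task 4@4, Task 5@3, Task 6@1, Task 7@2: d1:10  d2:8  d3:10  d4:9  d5:7 — peak 10.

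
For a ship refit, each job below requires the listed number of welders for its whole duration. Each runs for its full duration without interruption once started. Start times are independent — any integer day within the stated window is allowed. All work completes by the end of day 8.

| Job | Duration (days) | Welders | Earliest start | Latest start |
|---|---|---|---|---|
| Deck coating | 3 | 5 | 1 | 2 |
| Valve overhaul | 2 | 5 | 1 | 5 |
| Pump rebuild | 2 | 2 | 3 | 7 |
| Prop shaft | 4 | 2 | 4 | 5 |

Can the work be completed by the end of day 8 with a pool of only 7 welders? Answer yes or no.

yes

Schedule Deck coating@1, Valve overhaul@4, Pump rebuild@3, Prop shaft@5: d1:5  d2:5  d3:7  d4:7  d5:7  d6:2  d7:2  d8:2 — peak 7 ≤ 7.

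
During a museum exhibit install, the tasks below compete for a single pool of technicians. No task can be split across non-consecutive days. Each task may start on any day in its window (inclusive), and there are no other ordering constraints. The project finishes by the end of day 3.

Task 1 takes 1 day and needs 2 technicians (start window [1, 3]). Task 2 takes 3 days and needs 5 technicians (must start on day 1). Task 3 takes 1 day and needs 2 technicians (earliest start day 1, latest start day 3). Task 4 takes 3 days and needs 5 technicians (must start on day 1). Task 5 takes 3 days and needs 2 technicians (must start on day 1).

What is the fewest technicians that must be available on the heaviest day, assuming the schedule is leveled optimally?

14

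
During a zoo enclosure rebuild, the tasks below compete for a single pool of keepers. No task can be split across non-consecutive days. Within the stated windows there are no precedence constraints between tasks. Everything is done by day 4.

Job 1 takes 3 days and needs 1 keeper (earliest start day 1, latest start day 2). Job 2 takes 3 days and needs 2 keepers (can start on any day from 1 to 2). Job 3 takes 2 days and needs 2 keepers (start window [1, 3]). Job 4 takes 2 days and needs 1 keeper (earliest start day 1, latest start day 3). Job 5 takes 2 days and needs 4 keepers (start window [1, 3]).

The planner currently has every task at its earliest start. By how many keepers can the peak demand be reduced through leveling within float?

3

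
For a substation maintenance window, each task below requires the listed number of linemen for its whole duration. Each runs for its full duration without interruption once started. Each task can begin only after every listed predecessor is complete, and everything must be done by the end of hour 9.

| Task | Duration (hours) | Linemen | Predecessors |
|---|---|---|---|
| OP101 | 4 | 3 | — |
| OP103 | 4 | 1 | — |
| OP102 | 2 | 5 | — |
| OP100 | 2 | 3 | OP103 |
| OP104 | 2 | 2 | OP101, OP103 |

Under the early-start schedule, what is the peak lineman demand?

Early-start schedule: OP101@1, OP103@1, OP102@1, OP100@5, OP104@5.
Load per hour: hour 1: 9, hour 2: 9, hour 3: 4, hour 4: 4, hour 5: 5, hour 6: 5, hour 7: 0, hour 8: 0, hour 9: 0.
Peak is 9.

9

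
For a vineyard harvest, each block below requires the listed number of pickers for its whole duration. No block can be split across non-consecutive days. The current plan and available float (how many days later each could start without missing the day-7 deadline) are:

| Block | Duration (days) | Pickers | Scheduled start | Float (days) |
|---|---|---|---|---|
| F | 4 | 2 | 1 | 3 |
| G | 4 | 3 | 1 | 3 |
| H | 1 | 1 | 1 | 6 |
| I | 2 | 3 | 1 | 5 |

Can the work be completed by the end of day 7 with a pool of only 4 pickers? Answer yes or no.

no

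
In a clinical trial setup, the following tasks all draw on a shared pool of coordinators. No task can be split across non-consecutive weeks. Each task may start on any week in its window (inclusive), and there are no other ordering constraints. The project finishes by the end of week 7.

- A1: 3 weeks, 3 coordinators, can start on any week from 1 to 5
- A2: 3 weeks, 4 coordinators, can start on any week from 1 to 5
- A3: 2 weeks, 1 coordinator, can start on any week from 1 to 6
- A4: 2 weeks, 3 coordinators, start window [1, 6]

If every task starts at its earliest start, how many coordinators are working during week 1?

At early start, week 1 has: A1, A2, A3, A4.
Demand: 3 + 4 + 1 + 3 = 11.

11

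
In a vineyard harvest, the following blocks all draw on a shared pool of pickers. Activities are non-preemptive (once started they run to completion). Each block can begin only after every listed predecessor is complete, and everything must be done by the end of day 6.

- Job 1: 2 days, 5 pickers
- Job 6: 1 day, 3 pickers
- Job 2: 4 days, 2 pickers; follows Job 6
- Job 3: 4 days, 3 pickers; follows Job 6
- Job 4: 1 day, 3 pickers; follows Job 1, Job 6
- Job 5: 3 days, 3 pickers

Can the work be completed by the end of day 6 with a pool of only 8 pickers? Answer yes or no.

yes

Schedule Job 1@1, Job 6@1, Job 2@2, Job 3@3, Job 4@3, Job 5@4: d1:8  d2:7  d3:8  d4:8  d5:8  d6:6 — peak 8 ≤ 8.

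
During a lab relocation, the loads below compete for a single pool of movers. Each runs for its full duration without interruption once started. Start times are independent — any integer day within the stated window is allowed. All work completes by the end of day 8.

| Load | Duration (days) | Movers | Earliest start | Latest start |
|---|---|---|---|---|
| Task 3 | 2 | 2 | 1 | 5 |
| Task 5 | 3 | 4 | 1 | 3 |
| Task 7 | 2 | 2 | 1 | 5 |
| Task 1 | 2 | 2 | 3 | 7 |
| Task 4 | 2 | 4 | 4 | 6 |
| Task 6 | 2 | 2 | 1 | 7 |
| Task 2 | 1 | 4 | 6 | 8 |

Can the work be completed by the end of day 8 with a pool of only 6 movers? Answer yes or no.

yes

Schedule Task 3@1, Task 5@1, Task 7@3, Task 1@4, Task 4@5, Task 6@6, Task 2@7: d1:6  d2:6  d3:6  d4:4  d5:6  d6:6  d7:6  d8:0 — peak 6 ≤ 6.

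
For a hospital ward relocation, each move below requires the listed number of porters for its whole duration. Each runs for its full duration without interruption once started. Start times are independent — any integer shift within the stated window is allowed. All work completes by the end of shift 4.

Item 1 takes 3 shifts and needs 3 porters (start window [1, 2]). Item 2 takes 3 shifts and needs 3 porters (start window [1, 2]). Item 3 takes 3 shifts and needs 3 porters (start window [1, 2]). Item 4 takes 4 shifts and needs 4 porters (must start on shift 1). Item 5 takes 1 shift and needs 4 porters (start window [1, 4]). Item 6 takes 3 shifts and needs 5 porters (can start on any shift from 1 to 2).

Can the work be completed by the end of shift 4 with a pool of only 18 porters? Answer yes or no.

Schedule Item 1@1, Item 2@1, Item 3@1, Item 4@1, Item 5@1, Item 6@2: s1:17  s2:18  s3:18  s4:9 — peak 18 ≤ 18.

yes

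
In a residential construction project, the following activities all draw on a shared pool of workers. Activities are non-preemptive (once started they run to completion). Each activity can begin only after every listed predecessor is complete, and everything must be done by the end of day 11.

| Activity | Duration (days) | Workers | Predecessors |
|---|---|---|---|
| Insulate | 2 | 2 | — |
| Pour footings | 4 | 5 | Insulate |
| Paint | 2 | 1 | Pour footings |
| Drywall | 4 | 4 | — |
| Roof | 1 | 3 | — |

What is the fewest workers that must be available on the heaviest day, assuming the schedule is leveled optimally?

Early-start (Insulate@1, Pour footings@3, Paint@7, Drywall@1, Roof@1) gives peak 9: d1:9  d2:6  d3:9  d4:9  d5:5  d6:5  d7:1  d8:1  d9:0  d10:0  d11:0.
Shift Drywall→7.
Schedule Insulate@1, Pour footings@3, Paint@7, Drywall@7, Roof@1: d1:5  d2:2  d3:5  d4:5  d5:5  d6:5  d7:5  d8:5  d9:4  d10:4  d11:0 — peak 5.
Total worker-days = 45 over 11 days ⇒ peak ≥ ⌈45/11⌉ = 5, so 5 is optimal.

5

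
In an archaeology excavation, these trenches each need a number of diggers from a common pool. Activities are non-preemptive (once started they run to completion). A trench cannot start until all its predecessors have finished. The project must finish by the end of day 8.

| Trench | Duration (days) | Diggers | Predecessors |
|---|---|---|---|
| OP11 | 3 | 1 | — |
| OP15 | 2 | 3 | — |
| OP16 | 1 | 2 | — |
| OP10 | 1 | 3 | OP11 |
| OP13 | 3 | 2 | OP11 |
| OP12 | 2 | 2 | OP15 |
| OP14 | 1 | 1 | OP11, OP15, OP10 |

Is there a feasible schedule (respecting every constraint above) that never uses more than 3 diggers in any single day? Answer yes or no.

Total digger-days = 25; over 8 days the average is 25/8 > 3, so some day must exceed 3.

no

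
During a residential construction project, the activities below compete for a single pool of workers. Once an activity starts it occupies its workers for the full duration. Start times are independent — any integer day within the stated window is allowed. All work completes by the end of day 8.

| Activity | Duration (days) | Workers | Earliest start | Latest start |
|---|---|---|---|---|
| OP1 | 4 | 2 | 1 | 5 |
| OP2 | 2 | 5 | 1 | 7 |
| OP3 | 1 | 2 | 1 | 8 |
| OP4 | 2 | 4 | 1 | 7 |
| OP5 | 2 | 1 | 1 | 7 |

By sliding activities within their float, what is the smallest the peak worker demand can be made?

5

Early-start (OP1@1, OP2@1, OP3@1, OP4@1, OP5@1) gives peak 14: d1:14  d2:12  d3:2  d4:2  d5:0  d6:0  d7:0  d8:0.
Shift OP2→5, OP4→7.
Schedule OP1@1, OP2@5, OP3@1, OP4@7, OP5@1: d1:5  d2:3  d3:2  d4:2  d5:5  d6:5  d7:4  d8:4 — peak 5.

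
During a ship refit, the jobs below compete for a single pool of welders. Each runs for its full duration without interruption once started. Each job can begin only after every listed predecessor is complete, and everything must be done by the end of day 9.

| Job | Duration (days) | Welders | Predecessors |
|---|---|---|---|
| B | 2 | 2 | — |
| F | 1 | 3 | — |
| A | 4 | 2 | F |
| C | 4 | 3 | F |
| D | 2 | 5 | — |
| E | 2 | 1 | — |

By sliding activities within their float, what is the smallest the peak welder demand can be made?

5

Early-start (B@1, F@1, A@2, C@2, D@1, E@1) gives peak 13: d1:11  d2:13  d3:5  d4:5  d5:5  d6:0  d7:0  d8:0  d9:0.
Shift C→3, D→8, E→6.
Schedule B@1, F@1, A@2, C@3, D@8, E@6: d1:5  d2:4  d3:5  d4:5  d5:5  d6:4  d7:1  d8:5  d9:5 — peak 5.
Total welder-days = 39 over 9 days ⇒ peak ≥ ⌈39/9⌉ = 5, so 5 is optimal.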